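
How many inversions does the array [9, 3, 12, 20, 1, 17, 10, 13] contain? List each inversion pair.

Finding inversions in [9, 3, 12, 20, 1, 17, 10, 13]:

(0, 1): arr[0]=9 > arr[1]=3
(0, 4): arr[0]=9 > arr[4]=1
(1, 4): arr[1]=3 > arr[4]=1
(2, 4): arr[2]=12 > arr[4]=1
(2, 6): arr[2]=12 > arr[6]=10
(3, 4): arr[3]=20 > arr[4]=1
(3, 5): arr[3]=20 > arr[5]=17
(3, 6): arr[3]=20 > arr[6]=10
(3, 7): arr[3]=20 > arr[7]=13
(5, 6): arr[5]=17 > arr[6]=10
(5, 7): arr[5]=17 > arr[7]=13

Total inversions: 11

The array has 11 inversion(s): (0,1), (0,4), (1,4), (2,4), (2,6), (3,4), (3,5), (3,6), (3,7), (5,6), (5,7). Each pair (i,j) satisfies i < j and arr[i] > arr[j].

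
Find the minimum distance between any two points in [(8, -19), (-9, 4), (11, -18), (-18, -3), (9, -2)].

Computing all pairwise distances among 5 points:

d((8, -19), (-9, 4)) = 28.6007
d((8, -19), (11, -18)) = 3.1623 <-- minimum
d((8, -19), (-18, -3)) = 30.5287
d((8, -19), (9, -2)) = 17.0294
d((-9, 4), (11, -18)) = 29.7321
d((-9, 4), (-18, -3)) = 11.4018
d((-9, 4), (9, -2)) = 18.9737
d((11, -18), (-18, -3)) = 32.6497
d((11, -18), (9, -2)) = 16.1245
d((-18, -3), (9, -2)) = 27.0185

Closest pair: (8, -19) and (11, -18) with distance 3.1623

The closest pair is (8, -19) and (11, -18) with Euclidean distance 3.1623. For 5 points, brute-force pairwise comparison is shown above. For large n, the divide-and-conquer algorithm (sort by x, recurse on halves, check the dividing strip) achieves O(n log n).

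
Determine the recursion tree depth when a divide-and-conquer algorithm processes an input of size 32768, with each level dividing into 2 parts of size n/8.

For divide and conquer with division factor 8:

Problem sizes at each level:
Level 0: 32768
Level 1: 4096
Level 2: 512
Level 3: 64
Level 4: 8
Level 5: 1

The root is level 0 and the size-1 base case is level 5 (the tree spans levels 0 through 5, i.e. 6 levels counting the root), so the depth is the number of divisions: log_8(32768) = 5

The recursion tree depth is log_8(32768) = 5. At each level, the problem size is divided by 8, so it takes 5 divisions to reduce to a base case of size 1. The algorithm makes 2 recursive calls at each level.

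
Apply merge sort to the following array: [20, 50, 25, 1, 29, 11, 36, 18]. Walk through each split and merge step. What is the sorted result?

Merge sort trace:

Split: [20, 50, 25, 1, 29, 11, 36, 18] -> [20, 50, 25, 1] and [29, 11, 36, 18]
  Split: [20, 50, 25, 1] -> [20, 50] and [25, 1]
    Split: [20, 50] -> [20] and [50]
    Merge: [20] + [50] -> [20, 50]
    Split: [25, 1] -> [25] and [1]
    Merge: [25] + [1] -> [1, 25]
  Merge: [20, 50] + [1, 25] -> [1, 20, 25, 50]
  Split: [29, 11, 36, 18] -> [29, 11] and [36, 18]
    Split: [29, 11] -> [29] and [11]
    Merge: [29] + [11] -> [11, 29]
    Split: [36, 18] -> [36] and [18]
    Merge: [36] + [18] -> [18, 36]
  Merge: [11, 29] + [18, 36] -> [11, 18, 29, 36]
Merge: [1, 20, 25, 50] + [11, 18, 29, 36] -> [1, 11, 18, 20, 25, 29, 36, 50]

Final sorted array: [1, 11, 18, 20, 25, 29, 36, 50]

The merge sort proceeds by recursively splitting the array and merging sorted halves.
After all merges, the sorted array is [1, 11, 18, 20, 25, 29, 36, 50].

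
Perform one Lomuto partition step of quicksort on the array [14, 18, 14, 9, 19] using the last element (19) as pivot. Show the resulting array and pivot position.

Lomuto partition with pivot = 19:

Initial array: [14, 18, 14, 9, 19]

arr[0]=14 <= 19: swap with position 0, array becomes [14, 18, 14, 9, 19]
arr[1]=18 <= 19: swap with position 1, array becomes [14, 18, 14, 9, 19]
arr[2]=14 <= 19: swap with position 2, array becomes [14, 18, 14, 9, 19]
arr[3]=9 <= 19: swap with position 3, array becomes [14, 18, 14, 9, 19]

Place pivot at position 4: [14, 18, 14, 9, 19]
Pivot position: 4

After partitioning with pivot 19, the array becomes [14, 18, 14, 9, 19]. The pivot is placed at index 4. All elements to the left of the pivot are <= 19, and all elements to the right are > 19.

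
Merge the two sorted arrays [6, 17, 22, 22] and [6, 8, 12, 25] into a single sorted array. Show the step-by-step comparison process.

Merging process:

Compare 6 vs 6: take 6 from left. Merged: [6]
Compare 17 vs 6: take 6 from right. Merged: [6, 6]
Compare 17 vs 8: take 8 from right. Merged: [6, 6, 8]
Compare 17 vs 12: take 12 from right. Merged: [6, 6, 8, 12]
Compare 17 vs 25: take 17 from left. Merged: [6, 6, 8, 12, 17]
Compare 22 vs 25: take 22 from left. Merged: [6, 6, 8, 12, 17, 22]
Compare 22 vs 25: take 22 from left. Merged: [6, 6, 8, 12, 17, 22, 22]
Append remaining from right: [25]. Merged: [6, 6, 8, 12, 17, 22, 22, 25]

Final merged array: [6, 6, 8, 12, 17, 22, 22, 25]
Total comparisons: 7

The merged array is [6, 6, 8, 12, 17, 22, 22, 25], requiring 7 comparisons. The merge step runs in O(n) time where n is the total number of elements.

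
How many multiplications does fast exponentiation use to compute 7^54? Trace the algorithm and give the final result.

Computing 7^54 by squaring (build up from 7^1; each line after the first costs one multiplication):

7^1 = 7
7^2 = (7^1)^2 = 7^2 = 49
7^3 = 7 * 7^2 = 7 * 49 = 343
7^6 = (7^3)^2 = 343^2 = 117649
7^12 = (7^6)^2 = 117649^2 = 13841287201
7^13 = 7 * 7^12 = 7 * 13841287201 = 96889010407
7^26 = (7^13)^2 = 96889010407^2 = 9387480337647754305649
7^27 = 7 * 7^26 = 7 * 9387480337647754305649 = 65712362363534280139543
7^54 = (7^27)^2 = 65712362363534280139543^2 = 4318114567396436564035293097707728087552248849

Result: 4318114567396436564035293097707728087552248849
Multiplications needed: 8 (8 lines after 7^1)

7^54 = 4318114567396436564035293097707728087552248849. Using exponentiation by squaring, this requires 8 multiplications. The key idea: if the exponent is even, square the half-power; if odd, multiply by the base once.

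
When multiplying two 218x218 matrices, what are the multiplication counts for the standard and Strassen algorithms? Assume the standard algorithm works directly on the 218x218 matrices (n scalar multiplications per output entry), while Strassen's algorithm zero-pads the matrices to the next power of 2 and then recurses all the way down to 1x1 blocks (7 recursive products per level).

Matrix multiplication for 218x218 matrices:

Strassen's algorithm requires power-of-2 dimensions. Pad 218x218 to 256x256 (next power of 2).

Standard algorithm: 218^3 = 10360232 multiplications
Strassen's algorithm: 7^(log2(256)) = 7^8 = 5764801 multiplications
Savings: 10360232 - 5764801 = 4595431 multiplications

Standard: 10360232 multiplications (218^3). Strassen: 5764801 multiplications (7^8, after padding to 256x256). Strassen reduces 8 recursive multiplications to 7 at each level.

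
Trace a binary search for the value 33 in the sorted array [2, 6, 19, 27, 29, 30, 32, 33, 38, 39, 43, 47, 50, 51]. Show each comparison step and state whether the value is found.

Binary search for 33 in [2, 6, 19, 27, 29, 30, 32, 33, 38, 39, 43, 47, 50, 51]:

lo=0, hi=13, mid=6, arr[mid]=32 -> 32 < 33, search right half
lo=7, hi=13, mid=10, arr[mid]=43 -> 43 > 33, search left half
lo=7, hi=9, mid=8, arr[mid]=38 -> 38 > 33, search left half
lo=7, hi=7, mid=7, arr[mid]=33 -> Found target at index 7!

Binary search finds 33 at index 7 after 4 comparisons. The search repeatedly halves the search space by comparing with the middle element.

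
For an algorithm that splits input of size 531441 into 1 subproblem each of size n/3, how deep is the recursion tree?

For divide and conquer with division factor 3:

Problem sizes at each level:
Level 0: 531441
Level 1: 177147
Level 2: 59049
Level 3: 19683
Level 4: 6561
Level 5: 2187
Level 6: 729
Level 7: 243
Level 8: 81
Level 9: 27
Level 10: 9
Level 11: 3
Level 12: 1

The root is level 0 and the size-1 base case is level 12 (the tree spans levels 0 through 12, i.e. 13 levels counting the root), so the depth is the number of divisions: log_3(531441) = 12

The recursion tree depth is log_3(531441) = 12. At each level, the problem size is divided by 3, so it takes 12 divisions to reduce to a base case of size 1. The algorithm makes 1 recursive call at each level.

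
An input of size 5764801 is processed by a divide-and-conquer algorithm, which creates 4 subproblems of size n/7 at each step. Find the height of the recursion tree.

For divide and conquer with division factor 7:

Problem sizes at each level:
Level 0: 5764801
Level 1: 823543
Level 2: 117649
Level 3: 16807
Level 4: 2401
Level 5: 343
Level 6: 49
Level 7: 7
Level 8: 1

The root is level 0 and the size-1 base case is level 8 (the tree spans levels 0 through 8, i.e. 9 levels counting the root), so the depth is the number of divisions: log_7(5764801) = 8

The recursion tree depth is log_7(5764801) = 8. At each level, the problem size is divided by 7, so it takes 8 divisions to reduce to a base case of size 1. The algorithm makes 4 recursive calls at each level.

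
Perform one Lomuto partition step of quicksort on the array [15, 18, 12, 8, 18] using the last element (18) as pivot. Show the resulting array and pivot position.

Lomuto partition with pivot = 18:

Initial array: [15, 18, 12, 8, 18]

arr[0]=15 <= 18: swap with position 0, array becomes [15, 18, 12, 8, 18]
arr[1]=18 <= 18: swap with position 1, array becomes [15, 18, 12, 8, 18]
arr[2]=12 <= 18: swap with position 2, array becomes [15, 18, 12, 8, 18]
arr[3]=8 <= 18: swap with position 3, array becomes [15, 18, 12, 8, 18]

Place pivot at position 4: [15, 18, 12, 8, 18]
Pivot position: 4

After partitioning with pivot 18, the array becomes [15, 18, 12, 8, 18]. The pivot is placed at index 4. All elements to the left of the pivot are <= 18, and all elements to the right are > 18.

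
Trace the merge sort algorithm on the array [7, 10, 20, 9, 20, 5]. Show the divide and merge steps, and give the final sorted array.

Merge sort trace:

Split: [7, 10, 20, 9, 20, 5] -> [7, 10, 20] and [9, 20, 5]
  Split: [7, 10, 20] -> [7] and [10, 20]
    Split: [10, 20] -> [10] and [20]
    Merge: [10] + [20] -> [10, 20]
  Merge: [7] + [10, 20] -> [7, 10, 20]
  Split: [9, 20, 5] -> [9] and [20, 5]
    Split: [20, 5] -> [20] and [5]
    Merge: [20] + [5] -> [5, 20]
  Merge: [9] + [5, 20] -> [5, 9, 20]
Merge: [7, 10, 20] + [5, 9, 20] -> [5, 7, 9, 10, 20, 20]

Final sorted array: [5, 7, 9, 10, 20, 20]

The merge sort proceeds by recursively splitting the array and merging sorted halves.
After all merges, the sorted array is [5, 7, 9, 10, 20, 20].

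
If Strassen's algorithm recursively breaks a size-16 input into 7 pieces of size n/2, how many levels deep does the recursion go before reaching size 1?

For divide and conquer with division factor 2:

Problem sizes at each level:
Level 0: 16
Level 1: 8
Level 2: 4
Level 3: 2
Level 4: 1

The root is level 0 and the size-1 base case is level 4 (the tree spans levels 0 through 4, i.e. 5 levels counting the root), so the depth is the number of divisions: log_2(16) = 4

The recursion tree depth is log_2(16) = 4. At each level, the problem size is divided by 2, so it takes 4 divisions to reduce to a base case of size 1. The algorithm makes 7 recursive calls at each level.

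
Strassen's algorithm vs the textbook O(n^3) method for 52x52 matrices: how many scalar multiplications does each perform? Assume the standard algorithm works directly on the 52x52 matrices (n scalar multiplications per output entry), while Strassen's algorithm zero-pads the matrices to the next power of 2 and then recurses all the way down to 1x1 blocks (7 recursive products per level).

Matrix multiplication for 52x52 matrices:

Strassen's algorithm requires power-of-2 dimensions. Pad 52x52 to 64x64 (next power of 2).

Standard algorithm: 52^3 = 140608 multiplications
Strassen's algorithm: 7^(log2(64)) = 7^6 = 117649 multiplications
Savings: 140608 - 117649 = 22959 multiplications

Standard: 140608 multiplications (52^3). Strassen: 117649 multiplications (7^6, after padding to 64x64). Strassen reduces 8 recursive multiplications to 7 at each level.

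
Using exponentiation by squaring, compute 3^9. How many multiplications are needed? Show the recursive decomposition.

Computing 3^9 by squaring (build up from 3^1; each line after the first costs one multiplication):

3^1 = 3
3^2 = (3^1)^2 = 3^2 = 9
3^4 = (3^2)^2 = 9^2 = 81
3^8 = (3^4)^2 = 81^2 = 6561
3^9 = 3 * 3^8 = 3 * 6561 = 19683

Result: 19683
Multiplications needed: 4 (4 lines after 3^1)

3^9 = 19683. Using exponentiation by squaring, this requires 4 multiplications. The key idea: if the exponent is even, square the half-power; if odd, multiply by the base once.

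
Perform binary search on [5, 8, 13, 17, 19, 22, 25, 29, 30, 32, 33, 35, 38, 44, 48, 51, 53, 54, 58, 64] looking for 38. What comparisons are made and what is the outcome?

Binary search for 38 in [5, 8, 13, 17, 19, 22, 25, 29, 30, 32, 33, 35, 38, 44, 48, 51, 53, 54, 58, 64]:

lo=0, hi=19, mid=9, arr[mid]=32 -> 32 < 38, search right half
lo=10, hi=19, mid=14, arr[mid]=48 -> 48 > 38, search left half
lo=10, hi=13, mid=11, arr[mid]=35 -> 35 < 38, search right half
lo=12, hi=13, mid=12, arr[mid]=38 -> Found target at index 12!

Binary search finds 38 at index 12 after 4 comparisons. The search repeatedly halves the search space by comparing with the middle element.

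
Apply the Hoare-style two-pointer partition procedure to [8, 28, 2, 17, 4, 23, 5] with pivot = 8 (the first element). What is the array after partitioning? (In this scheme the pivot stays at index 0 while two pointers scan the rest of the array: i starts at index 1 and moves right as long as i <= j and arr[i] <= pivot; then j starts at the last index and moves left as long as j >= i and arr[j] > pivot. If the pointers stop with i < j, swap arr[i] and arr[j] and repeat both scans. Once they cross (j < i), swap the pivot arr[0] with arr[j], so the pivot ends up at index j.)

Hoare-style two-pointer partition with pivot = 8:

Initial array: [8, 28, 2, 17, 4, 23, 5]

Pointers start at i = 1, j = 6.
i stops at index 1 (arr[1]=28 > 8), j stops at index 6 (arr[6]=5 <= 8): swap arr[1] and arr[6], array becomes [8, 5, 2, 17, 4, 23, 28]
i stops at index 3 (arr[3]=17 > 8), j stops at index 4 (arr[4]=4 <= 8): swap arr[3] and arr[4], array becomes [8, 5, 2, 4, 17, 23, 28]
i ends at 4, j ends at 3: the pointers have crossed (j < i), so scanning stops.

Swap pivot arr[0] with arr[3] to place pivot at position 3: [4, 5, 2, 8, 17, 23, 28]
Pivot position: 3

After partitioning with pivot 8, the array becomes [4, 5, 2, 8, 17, 23, 28]. The pivot is placed at index 3. All elements to the left of the pivot are <= 8, and all elements to the right are > 8.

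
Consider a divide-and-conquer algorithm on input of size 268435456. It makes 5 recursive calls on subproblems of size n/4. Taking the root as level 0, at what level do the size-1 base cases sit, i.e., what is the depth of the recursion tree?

For divide and conquer with division factor 4:

Problem sizes at each level:
Level 0: 268435456
Level 1: 67108864
Level 2: 16777216
Level 3: 4194304
Level 4: 1048576
Level 5: 262144
Level 6: 65536
Level 7: 16384
Level 8: 4096
Level 9: 1024
Level 10: 256
Level 11: 64
Level 12: 16
Level 13: 4
Level 14: 1

The root is level 0 and the size-1 base case is level 14 (the tree spans levels 0 through 14, i.e. 15 levels counting the root), so the depth is the number of divisions: log_4(268435456) = 14

The recursion tree depth is log_4(268435456) = 14. At each level, the problem size is divided by 4, so it takes 14 divisions to reduce to a base case of size 1. The algorithm makes 5 recursive calls at each level.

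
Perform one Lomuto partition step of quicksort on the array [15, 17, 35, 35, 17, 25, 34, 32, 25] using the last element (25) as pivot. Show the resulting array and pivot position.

Lomuto partition with pivot = 25:

Initial array: [15, 17, 35, 35, 17, 25, 34, 32, 25]

arr[0]=15 <= 25: swap with position 0, array becomes [15, 17, 35, 35, 17, 25, 34, 32, 25]
arr[1]=17 <= 25: swap with position 1, array becomes [15, 17, 35, 35, 17, 25, 34, 32, 25]
arr[2]=35 > 25: no swap
arr[3]=35 > 25: no swap
arr[4]=17 <= 25: swap with position 2, array becomes [15, 17, 17, 35, 35, 25, 34, 32, 25]
arr[5]=25 <= 25: swap with position 3, array becomes [15, 17, 17, 25, 35, 35, 34, 32, 25]
arr[6]=34 > 25: no swap
arr[7]=32 > 25: no swap

Place pivot at position 4: [15, 17, 17, 25, 25, 35, 34, 32, 35]
Pivot position: 4

After partitioning with pivot 25, the array becomes [15, 17, 17, 25, 25, 35, 34, 32, 35]. The pivot is placed at index 4. All elements to the left of the pivot are <= 25, and all elements to the right are > 25.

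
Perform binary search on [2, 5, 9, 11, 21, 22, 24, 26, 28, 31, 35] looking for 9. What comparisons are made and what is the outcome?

Binary search for 9 in [2, 5, 9, 11, 21, 22, 24, 26, 28, 31, 35]:

lo=0, hi=10, mid=5, arr[mid]=22 -> 22 > 9, search left half
lo=0, hi=4, mid=2, arr[mid]=9 -> Found target at index 2!

Binary search finds 9 at index 2 after 2 comparisons. The search repeatedly halves the search space by comparing with the middle element.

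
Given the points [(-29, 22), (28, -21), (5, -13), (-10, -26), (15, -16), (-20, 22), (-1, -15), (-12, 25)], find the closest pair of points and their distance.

Computing all pairwise distances among 8 points:

d((-29, 22), (28, -21)) = 71.4003
d((-29, 22), (5, -13)) = 48.7955
d((-29, 22), (-10, -26)) = 51.6236
d((-29, 22), (15, -16)) = 58.1378
d((-29, 22), (-20, 22)) = 9.0
d((-29, 22), (-1, -15)) = 46.4004
d((-29, 22), (-12, 25)) = 17.2627
d((28, -21), (5, -13)) = 24.3516
d((28, -21), (-10, -26)) = 38.3275
d((28, -21), (15, -16)) = 13.9284
d((28, -21), (-20, 22)) = 64.4438
d((28, -21), (-1, -15)) = 29.6142
d((28, -21), (-12, 25)) = 60.959
d((5, -13), (-10, -26)) = 19.8494
d((5, -13), (15, -16)) = 10.4403
d((5, -13), (-20, 22)) = 43.0116
d((5, -13), (-1, -15)) = 6.3246 <-- minimum
d((5, -13), (-12, 25)) = 41.6293
d((-10, -26), (15, -16)) = 26.9258
d((-10, -26), (-20, 22)) = 49.0306
d((-10, -26), (-1, -15)) = 14.2127
d((-10, -26), (-12, 25)) = 51.0392
d((15, -16), (-20, 22)) = 51.6624
d((15, -16), (-1, -15)) = 16.0312
d((15, -16), (-12, 25)) = 49.0918
d((-20, 22), (-1, -15)) = 41.5933
d((-20, 22), (-12, 25)) = 8.544
d((-1, -15), (-12, 25)) = 41.4849

Closest pair: (5, -13) and (-1, -15) with distance 6.3246

The closest pair is (5, -13) and (-1, -15) with Euclidean distance 6.3246. For 8 points, brute-force pairwise comparison is shown above. For large n, the divide-and-conquer algorithm (sort by x, recurse on halves, check the dividing strip) achieves O(n log n).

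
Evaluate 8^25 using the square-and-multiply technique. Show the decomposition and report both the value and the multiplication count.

Computing 8^25 by squaring (build up from 8^1; each line after the first costs one multiplication):

8^1 = 8
8^2 = (8^1)^2 = 8^2 = 64
8^3 = 8 * 8^2 = 8 * 64 = 512
8^6 = (8^3)^2 = 512^2 = 262144
8^12 = (8^6)^2 = 262144^2 = 68719476736
8^24 = (8^12)^2 = 68719476736^2 = 4722366482869645213696
8^25 = 8 * 8^24 = 8 * 4722366482869645213696 = 37778931862957161709568

Result: 37778931862957161709568
Multiplications needed: 6 (6 lines after 8^1)

8^25 = 37778931862957161709568. Using exponentiation by squaring, this requires 6 multiplications. The key idea: if the exponent is even, square the half-power; if odd, multiply by the base once.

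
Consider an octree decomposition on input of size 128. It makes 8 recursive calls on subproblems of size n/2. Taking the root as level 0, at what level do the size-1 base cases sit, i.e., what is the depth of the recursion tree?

For divide and conquer with division factor 2:

Problem sizes at each level:
Level 0: 128
Level 1: 64
Level 2: 32
Level 3: 16
Level 4: 8
Level 5: 4
Level 6: 2
Level 7: 1

The root is level 0 and the size-1 base case is level 7 (the tree spans levels 0 through 7, i.e. 8 levels counting the root), so the depth is the number of divisions: log_2(128) = 7

The recursion tree depth is log_2(128) = 7. At each level, the problem size is divided by 2, so it takes 7 divisions to reduce to a base case of size 1. The algorithm makes 8 recursive calls at each level.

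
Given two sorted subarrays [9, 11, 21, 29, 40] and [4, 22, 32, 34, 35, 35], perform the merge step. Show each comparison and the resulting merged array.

Merging process:

Compare 9 vs 4: take 4 from right. Merged: [4]
Compare 9 vs 22: take 9 from left. Merged: [4, 9]
Compare 11 vs 22: take 11 from left. Merged: [4, 9, 11]
Compare 21 vs 22: take 21 from left. Merged: [4, 9, 11, 21]
Compare 29 vs 22: take 22 from right. Merged: [4, 9, 11, 21, 22]
Compare 29 vs 32: take 29 from left. Merged: [4, 9, 11, 21, 22, 29]
Compare 40 vs 32: take 32 from right. Merged: [4, 9, 11, 21, 22, 29, 32]
Compare 40 vs 34: take 34 from right. Merged: [4, 9, 11, 21, 22, 29, 32, 34]
Compare 40 vs 35: take 35 from right. Merged: [4, 9, 11, 21, 22, 29, 32, 34, 35]
Compare 40 vs 35: take 35 from right. Merged: [4, 9, 11, 21, 22, 29, 32, 34, 35, 35]
Append remaining from left: [40]. Merged: [4, 9, 11, 21, 22, 29, 32, 34, 35, 35, 40]

Final merged array: [4, 9, 11, 21, 22, 29, 32, 34, 35, 35, 40]
Total comparisons: 10

The merged array is [4, 9, 11, 21, 22, 29, 32, 34, 35, 35, 40], requiring 10 comparisons. The merge step runs in O(n) time where n is the total number of elements.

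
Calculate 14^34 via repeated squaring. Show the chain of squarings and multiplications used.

Computing 14^34 by squaring (build up from 14^1; each line after the first costs one multiplication):

14^1 = 14
14^2 = (14^1)^2 = 14^2 = 196
14^4 = (14^2)^2 = 196^2 = 38416
14^8 = (14^4)^2 = 38416^2 = 1475789056
14^16 = (14^8)^2 = 1475789056^2 = 2177953337809371136
14^17 = 14 * 14^16 = 14 * 2177953337809371136 = 30491346729331195904
14^34 = (14^17)^2 = 30491346729331195904^2 = 929722225368296217729286886758826377216

Result: 929722225368296217729286886758826377216
Multiplications needed: 6 (6 lines after 14^1)

14^34 = 929722225368296217729286886758826377216. Using exponentiation by squaring, this requires 6 multiplications. The key idea: if the exponent is even, square the half-power; if odd, multiply by the base once.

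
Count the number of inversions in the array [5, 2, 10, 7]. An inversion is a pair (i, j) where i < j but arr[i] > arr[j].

Finding inversions in [5, 2, 10, 7]:

(0, 1): arr[0]=5 > arr[1]=2
(2, 3): arr[2]=10 > arr[3]=7

Total inversions: 2

The array has 2 inversion(s): (0,1), (2,3). Each pair (i,j) satisfies i < j and arr[i] > arr[j].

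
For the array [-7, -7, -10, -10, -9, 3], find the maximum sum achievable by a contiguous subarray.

Using Kadane's algorithm on [-7, -7, -10, -10, -9, 3]:

Scanning through the array:
Position 1 (value -7): max_ending_here = -7, max_so_far = -7
Position 2 (value -10): max_ending_here = -10, max_so_far = -7
Position 3 (value -10): max_ending_here = -10, max_so_far = -7
Position 4 (value -9): max_ending_here = -9, max_so_far = -7
Position 5 (value 3): max_ending_here = 3, max_so_far = 3

Maximum subarray: [3]
Maximum sum: 3

The maximum subarray is [3] with sum 3. This subarray runs from index 5 to index 5.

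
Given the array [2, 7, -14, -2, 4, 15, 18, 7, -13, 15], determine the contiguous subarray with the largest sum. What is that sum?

Using Kadane's algorithm on [2, 7, -14, -2, 4, 15, 18, 7, -13, 15]:

Scanning through the array:
Position 1 (value 7): max_ending_here = 9, max_so_far = 9
Position 2 (value -14): max_ending_here = -5, max_so_far = 9
Position 3 (value -2): max_ending_here = -2, max_so_far = 9
Position 4 (value 4): max_ending_here = 4, max_so_far = 9
Position 5 (value 15): max_ending_here = 19, max_so_far = 19
Position 6 (value 18): max_ending_here = 37, max_so_far = 37
Position 7 (value 7): max_ending_here = 44, max_so_far = 44
Position 8 (value -13): max_ending_here = 31, max_so_far = 44
Position 9 (value 15): max_ending_here = 46, max_so_far = 46

Maximum subarray: [4, 15, 18, 7, -13, 15]
Maximum sum: 46

The maximum subarray is [4, 15, 18, 7, -13, 15] with sum 46. This subarray runs from index 4 to index 9.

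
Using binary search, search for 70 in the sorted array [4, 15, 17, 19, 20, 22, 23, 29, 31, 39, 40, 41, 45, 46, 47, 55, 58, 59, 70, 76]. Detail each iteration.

Binary search for 70 in [4, 15, 17, 19, 20, 22, 23, 29, 31, 39, 40, 41, 45, 46, 47, 55, 58, 59, 70, 76]:

lo=0, hi=19, mid=9, arr[mid]=39 -> 39 < 70, search right half
lo=10, hi=19, mid=14, arr[mid]=47 -> 47 < 70, search right half
lo=15, hi=19, mid=17, arr[mid]=59 -> 59 < 70, search right half
lo=18, hi=19, mid=18, arr[mid]=70 -> Found target at index 18!

Binary search finds 70 at index 18 after 4 comparisons. The search repeatedly halves the search space by comparing with the middle element.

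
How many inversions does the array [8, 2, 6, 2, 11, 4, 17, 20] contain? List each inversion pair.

Finding inversions in [8, 2, 6, 2, 11, 4, 17, 20]:

(0, 1): arr[0]=8 > arr[1]=2
(0, 2): arr[0]=8 > arr[2]=6
(0, 3): arr[0]=8 > arr[3]=2
(0, 5): arr[0]=8 > arr[5]=4
(2, 3): arr[2]=6 > arr[3]=2
(2, 5): arr[2]=6 > arr[5]=4
(4, 5): arr[4]=11 > arr[5]=4

Total inversions: 7

The array has 7 inversion(s): (0,1), (0,2), (0,3), (0,5), (2,3), (2,5), (4,5). Each pair (i,j) satisfies i < j and arr[i] > arr[j].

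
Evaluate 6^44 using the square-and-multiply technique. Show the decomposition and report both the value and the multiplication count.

Computing 6^44 by squaring (build up from 6^1; each line after the first costs one multiplication):

6^1 = 6
6^2 = (6^1)^2 = 6^2 = 36
6^4 = (6^2)^2 = 36^2 = 1296
6^5 = 6 * 6^4 = 6 * 1296 = 7776
6^10 = (6^5)^2 = 7776^2 = 60466176
6^11 = 6 * 6^10 = 6 * 60466176 = 362797056
6^22 = (6^11)^2 = 362797056^2 = 131621703842267136
6^44 = (6^22)^2 = 131621703842267136^2 = 17324272922341479351919144385642496

Result: 17324272922341479351919144385642496
Multiplications needed: 7 (7 lines after 6^1)

6^44 = 17324272922341479351919144385642496. Using exponentiation by squaring, this requires 7 multiplications. The key idea: if the exponent is even, square the half-power; if odd, multiply by the base once.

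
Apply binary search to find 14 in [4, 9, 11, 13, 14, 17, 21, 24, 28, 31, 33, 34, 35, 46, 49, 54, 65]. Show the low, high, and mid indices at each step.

Binary search for 14 in [4, 9, 11, 13, 14, 17, 21, 24, 28, 31, 33, 34, 35, 46, 49, 54, 65]:

lo=0, hi=16, mid=8, arr[mid]=28 -> 28 > 14, search left half
lo=0, hi=7, mid=3, arr[mid]=13 -> 13 < 14, search right half
lo=4, hi=7, mid=5, arr[mid]=17 -> 17 > 14, search left half
lo=4, hi=4, mid=4, arr[mid]=14 -> Found target at index 4!

Binary search finds 14 at index 4 after 4 comparisons. The search repeatedly halves the search space by comparing with the middle element.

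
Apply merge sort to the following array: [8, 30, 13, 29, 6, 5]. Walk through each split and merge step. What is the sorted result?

Merge sort trace:

Split: [8, 30, 13, 29, 6, 5] -> [8, 30, 13] and [29, 6, 5]
  Split: [8, 30, 13] -> [8] and [30, 13]
    Split: [30, 13] -> [30] and [13]
    Merge: [30] + [13] -> [13, 30]
  Merge: [8] + [13, 30] -> [8, 13, 30]
  Split: [29, 6, 5] -> [29] and [6, 5]
    Split: [6, 5] -> [6] and [5]
    Merge: [6] + [5] -> [5, 6]
  Merge: [29] + [5, 6] -> [5, 6, 29]
Merge: [8, 13, 30] + [5, 6, 29] -> [5, 6, 8, 13, 29, 30]

Final sorted array: [5, 6, 8, 13, 29, 30]

The merge sort proceeds by recursively splitting the array and merging sorted halves.
After all merges, the sorted array is [5, 6, 8, 13, 29, 30].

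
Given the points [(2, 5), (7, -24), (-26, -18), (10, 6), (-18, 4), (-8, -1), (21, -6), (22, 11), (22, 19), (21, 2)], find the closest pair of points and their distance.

Computing all pairwise distances among 10 points:

d((2, 5), (7, -24)) = 29.4279
d((2, 5), (-26, -18)) = 36.2353
d((2, 5), (10, 6)) = 8.0623
d((2, 5), (-18, 4)) = 20.025
d((2, 5), (-8, -1)) = 11.6619
d((2, 5), (21, -6)) = 21.9545
d((2, 5), (22, 11)) = 20.8806
d((2, 5), (22, 19)) = 24.4131
d((2, 5), (21, 2)) = 19.2354
d((7, -24), (-26, -18)) = 33.541
d((7, -24), (10, 6)) = 30.1496
d((7, -24), (-18, 4)) = 37.5366
d((7, -24), (-8, -1)) = 27.4591
d((7, -24), (21, -6)) = 22.8035
d((7, -24), (22, 11)) = 38.0789
d((7, -24), (22, 19)) = 45.5412
d((7, -24), (21, 2)) = 29.5296
d((-26, -18), (10, 6)) = 43.2666
d((-26, -18), (-18, 4)) = 23.4094
d((-26, -18), (-8, -1)) = 24.7588
d((-26, -18), (21, -6)) = 48.5077
d((-26, -18), (22, 11)) = 56.0803
d((-26, -18), (22, 19)) = 60.6053
d((-26, -18), (21, 2)) = 51.0784
d((10, 6), (-18, 4)) = 28.0713
d((10, 6), (-8, -1)) = 19.3132
d((10, 6), (21, -6)) = 16.2788
d((10, 6), (22, 11)) = 13.0
d((10, 6), (22, 19)) = 17.6918
d((10, 6), (21, 2)) = 11.7047
d((-18, 4), (-8, -1)) = 11.1803
d((-18, 4), (21, -6)) = 40.2616
d((-18, 4), (22, 11)) = 40.6079
d((-18, 4), (22, 19)) = 42.72
d((-18, 4), (21, 2)) = 39.0512
d((-8, -1), (21, -6)) = 29.4279
d((-8, -1), (22, 11)) = 32.311
d((-8, -1), (22, 19)) = 36.0555
d((-8, -1), (21, 2)) = 29.1548
d((21, -6), (22, 11)) = 17.0294
d((21, -6), (22, 19)) = 25.02
d((21, -6), (21, 2)) = 8.0 <-- minimum
d((22, 11), (22, 19)) = 8.0 <-- minimum
d((22, 11), (21, 2)) = 9.0554
d((22, 19), (21, 2)) = 17.0294

Minimum distance: 8.0 (tie among 2 pairs: (21, -6) and (21, 2); (22, 11) and (22, 19))

The minimum Euclidean distance is 8.0. There is a tie: 2 pairs achieve this minimum — (21, -6) and (21, 2); (22, 11) and (22, 19). Any of these is a valid closest pair. For 10 points, brute-force pairwise comparison is shown above. For large n, the divide-and-conquer algorithm (sort by x, recurse on halves, check the dividing strip) achieves O(n log n).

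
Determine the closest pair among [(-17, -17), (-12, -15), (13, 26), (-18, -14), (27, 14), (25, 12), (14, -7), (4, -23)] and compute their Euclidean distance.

Computing all pairwise distances among 8 points:

d((-17, -17), (-12, -15)) = 5.3852
d((-17, -17), (13, 26)) = 52.4309
d((-17, -17), (-18, -14)) = 3.1623
d((-17, -17), (27, 14)) = 53.8238
d((-17, -17), (25, 12)) = 51.0392
d((-17, -17), (14, -7)) = 32.573
d((-17, -17), (4, -23)) = 21.8403
d((-12, -15), (13, 26)) = 48.0208
d((-12, -15), (-18, -14)) = 6.0828
d((-12, -15), (27, 14)) = 48.6004
d((-12, -15), (25, 12)) = 45.8039
d((-12, -15), (14, -7)) = 27.2029
d((-12, -15), (4, -23)) = 17.8885
d((13, 26), (-18, -14)) = 50.6063
d((13, 26), (27, 14)) = 18.4391
d((13, 26), (25, 12)) = 18.4391
d((13, 26), (14, -7)) = 33.0151
d((13, 26), (4, -23)) = 49.8197
d((-18, -14), (27, 14)) = 53.0
d((-18, -14), (25, 12)) = 50.2494
d((-18, -14), (14, -7)) = 32.7567
d((-18, -14), (4, -23)) = 23.7697
d((27, 14), (25, 12)) = 2.8284 <-- minimum
d((27, 14), (14, -7)) = 24.6982
d((27, 14), (4, -23)) = 43.566
d((25, 12), (14, -7)) = 21.9545
d((25, 12), (4, -23)) = 40.8167
d((14, -7), (4, -23)) = 18.868

Closest pair: (27, 14) and (25, 12) with distance 2.8284

The closest pair is (27, 14) and (25, 12) with Euclidean distance 2.8284. For 8 points, brute-force pairwise comparison is shown above. For large n, the divide-and-conquer algorithm (sort by x, recurse on halves, check the dividing strip) achieves O(n log n).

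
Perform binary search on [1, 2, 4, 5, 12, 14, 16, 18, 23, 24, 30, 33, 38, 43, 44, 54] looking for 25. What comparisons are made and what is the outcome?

Binary search for 25 in [1, 2, 4, 5, 12, 14, 16, 18, 23, 24, 30, 33, 38, 43, 44, 54]:

lo=0, hi=15, mid=7, arr[mid]=18 -> 18 < 25, search right half
lo=8, hi=15, mid=11, arr[mid]=33 -> 33 > 25, search left half
lo=8, hi=10, mid=9, arr[mid]=24 -> 24 < 25, search right half
lo=10, hi=10, mid=10, arr[mid]=30 -> 30 > 25, search left half
lo=10 > hi=9, target 25 not found

Binary search determines that 25 is not in the array after 4 comparisons. The search space was exhausted without finding the target.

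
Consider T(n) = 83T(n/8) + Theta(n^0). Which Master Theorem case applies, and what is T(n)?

Master Theorem for T(n) = 83T(n/8) + O(n^0):

a = 83, b = 8, c = 0
log_b(a) = log_8(83) = 2.1250

Case 1: c = 0 < log_8(83) = 2.1250
T(n) = O(n^(log_8 83))

For T(n) = 83T(n/8) + O(n^0): log_8(83) = 2.1250. This is Case 1 of the Master Theorem (c < log_b(a), work dominated by leaves), giving O(n^(log_8 83)).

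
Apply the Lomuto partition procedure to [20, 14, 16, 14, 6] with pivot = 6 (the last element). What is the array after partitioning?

Lomuto partition with pivot = 6:

Initial array: [20, 14, 16, 14, 6]

arr[0]=20 > 6: no swap
arr[1]=14 > 6: no swap
arr[2]=16 > 6: no swap
arr[3]=14 > 6: no swap

Place pivot at position 0: [6, 14, 16, 14, 20]
Pivot position: 0

After partitioning with pivot 6, the array becomes [6, 14, 16, 14, 20]. The pivot is placed at index 0. All elements to the left of the pivot are <= 6, and all elements to the right are > 6.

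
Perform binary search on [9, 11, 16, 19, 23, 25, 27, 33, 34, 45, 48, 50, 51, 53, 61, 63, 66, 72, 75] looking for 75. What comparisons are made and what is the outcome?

Binary search for 75 in [9, 11, 16, 19, 23, 25, 27, 33, 34, 45, 48, 50, 51, 53, 61, 63, 66, 72, 75]:

lo=0, hi=18, mid=9, arr[mid]=45 -> 45 < 75, search right half
lo=10, hi=18, mid=14, arr[mid]=61 -> 61 < 75, search right half
lo=15, hi=18, mid=16, arr[mid]=66 -> 66 < 75, search right half
lo=17, hi=18, mid=17, arr[mid]=72 -> 72 < 75, search right half
lo=18, hi=18, mid=18, arr[mid]=75 -> Found target at index 18!

Binary search finds 75 at index 18 after 5 comparisons. The search repeatedly halves the search space by comparing with the middle element.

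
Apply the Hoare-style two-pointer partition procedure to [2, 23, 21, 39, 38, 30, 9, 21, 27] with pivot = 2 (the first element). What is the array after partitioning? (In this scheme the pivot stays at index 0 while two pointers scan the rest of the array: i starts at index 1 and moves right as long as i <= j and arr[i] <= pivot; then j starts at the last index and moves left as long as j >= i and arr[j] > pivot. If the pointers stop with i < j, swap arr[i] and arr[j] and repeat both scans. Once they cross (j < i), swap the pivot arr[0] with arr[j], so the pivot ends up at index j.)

Hoare-style two-pointer partition with pivot = 2:

Initial array: [2, 23, 21, 39, 38, 30, 9, 21, 27]

Pointers start at i = 1, j = 8.
i ends at 1, j ends at 0: the pointers have crossed (j < i), so scanning stops.

j = 0, so swapping arr[0] with arr[j] leaves the pivot at position 0: [2, 23, 21, 39, 38, 30, 9, 21, 27]
Pivot position: 0

After partitioning with pivot 2, the array becomes [2, 23, 21, 39, 38, 30, 9, 21, 27]. The pivot is placed at index 0. All elements to the left of the pivot are <= 2, and all elements to the right are > 2.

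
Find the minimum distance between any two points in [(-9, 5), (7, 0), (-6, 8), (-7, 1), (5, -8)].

Computing all pairwise distances among 5 points:

d((-9, 5), (7, 0)) = 16.7631
d((-9, 5), (-6, 8)) = 4.2426 <-- minimum
d((-9, 5), (-7, 1)) = 4.4721
d((-9, 5), (5, -8)) = 19.105
d((7, 0), (-6, 8)) = 15.2643
d((7, 0), (-7, 1)) = 14.0357
d((7, 0), (5, -8)) = 8.2462
d((-6, 8), (-7, 1)) = 7.0711
d((-6, 8), (5, -8)) = 19.4165
d((-7, 1), (5, -8)) = 15.0

Closest pair: (-9, 5) and (-6, 8) with distance 4.2426

The closest pair is (-9, 5) and (-6, 8) with Euclidean distance 4.2426. For 5 points, brute-force pairwise comparison is shown above. For large n, the divide-and-conquer algorithm (sort by x, recurse on halves, check the dividing strip) achieves O(n log n).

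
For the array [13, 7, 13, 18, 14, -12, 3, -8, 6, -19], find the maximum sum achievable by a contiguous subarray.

Using Kadane's algorithm on [13, 7, 13, 18, 14, -12, 3, -8, 6, -19]:

Scanning through the array:
Position 1 (value 7): max_ending_here = 20, max_so_far = 20
Position 2 (value 13): max_ending_here = 33, max_so_far = 33
Position 3 (value 18): max_ending_here = 51, max_so_far = 51
Position 4 (value 14): max_ending_here = 65, max_so_far = 65
Position 5 (value -12): max_ending_here = 53, max_so_far = 65
Position 6 (value 3): max_ending_here = 56, max_so_far = 65
Position 7 (value -8): max_ending_here = 48, max_so_far = 65
Position 8 (value 6): max_ending_here = 54, max_so_far = 65
Position 9 (value -19): max_ending_here = 35, max_so_far = 65

Maximum subarray: [13, 7, 13, 18, 14]
Maximum sum: 65

The maximum subarray is [13, 7, 13, 18, 14] with sum 65. This subarray runs from index 0 to index 4.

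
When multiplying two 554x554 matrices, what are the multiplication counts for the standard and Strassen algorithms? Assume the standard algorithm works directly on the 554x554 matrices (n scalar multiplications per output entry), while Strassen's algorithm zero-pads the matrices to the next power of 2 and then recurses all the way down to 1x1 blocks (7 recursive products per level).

Matrix multiplication for 554x554 matrices:

Strassen's algorithm requires power-of-2 dimensions. Pad 554x554 to 1024x1024 (next power of 2).

Standard algorithm: 554^3 = 170031464 multiplications
Strassen's algorithm: 7^(log2(1024)) = 7^10 = 282475249 multiplications
Difference: 170031464 - 282475249 = -112443785 (Strassen uses MORE here due to padding overhead — for small or just-over-power-of-2 n, padding can outweigh the per-level savings)

Standard: 170031464 multiplications (554^3). Strassen: 282475249 multiplications (7^10, after padding to 1024x1024). Strassen reduces 8 recursive multiplications to 7 at each level.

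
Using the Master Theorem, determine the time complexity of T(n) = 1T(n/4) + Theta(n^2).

Master Theorem for T(n) = 1T(n/4) + O(n^2):

a = 1, b = 4, c = 2
log_b(a) = log_4(1) = 0.0000

Case 3: c = 2 > log_4(1) = 0.0000
T(n) = O(n^2) = O(n^2)

For T(n) = 1T(n/4) + O(n^2): log_4(1) = 0.0000. This is Case 3 of the Master Theorem (c > log_b(a), work dominated by root), giving O(n^2).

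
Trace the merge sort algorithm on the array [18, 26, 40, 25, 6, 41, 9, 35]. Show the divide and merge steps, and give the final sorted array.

Merge sort trace:

Split: [18, 26, 40, 25, 6, 41, 9, 35] -> [18, 26, 40, 25] and [6, 41, 9, 35]
  Split: [18, 26, 40, 25] -> [18, 26] and [40, 25]
    Split: [18, 26] -> [18] and [26]
    Merge: [18] + [26] -> [18, 26]
    Split: [40, 25] -> [40] and [25]
    Merge: [40] + [25] -> [25, 40]
  Merge: [18, 26] + [25, 40] -> [18, 25, 26, 40]
  Split: [6, 41, 9, 35] -> [6, 41] and [9, 35]
    Split: [6, 41] -> [6] and [41]
    Merge: [6] + [41] -> [6, 41]
    Split: [9, 35] -> [9] and [35]
    Merge: [9] + [35] -> [9, 35]
  Merge: [6, 41] + [9, 35] -> [6, 9, 35, 41]
Merge: [18, 25, 26, 40] + [6, 9, 35, 41] -> [6, 9, 18, 25, 26, 35, 40, 41]

Final sorted array: [6, 9, 18, 25, 26, 35, 40, 41]

The merge sort proceeds by recursively splitting the array and merging sorted halves.
After all merges, the sorted array is [6, 9, 18, 25, 26, 35, 40, 41].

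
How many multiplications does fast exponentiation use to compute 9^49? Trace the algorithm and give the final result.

Computing 9^49 by squaring (build up from 9^1; each line after the first costs one multiplication):

9^1 = 9
9^2 = (9^1)^2 = 9^2 = 81
9^3 = 9 * 9^2 = 9 * 81 = 729
9^6 = (9^3)^2 = 729^2 = 531441
9^12 = (9^6)^2 = 531441^2 = 282429536481
9^24 = (9^12)^2 = 282429536481^2 = 79766443076872509863361
9^48 = (9^24)^2 = 79766443076872509863361^2 = 6362685441135942358474828762538534230890216321
9^49 = 9 * 9^48 = 9 * 6362685441135942358474828762538534230890216321 = 57264168970223481226273458862846808078011946889

Result: 57264168970223481226273458862846808078011946889
Multiplications needed: 7 (7 lines after 9^1)

9^49 = 57264168970223481226273458862846808078011946889. Using exponentiation by squaring, this requires 7 multiplications. The key idea: if the exponent is even, square the half-power; if odd, multiply by the base once.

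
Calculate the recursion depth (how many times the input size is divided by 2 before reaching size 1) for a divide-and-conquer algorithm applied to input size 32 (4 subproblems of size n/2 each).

For divide and conquer with division factor 2:

Problem sizes at each level:
Level 0: 32
Level 1: 16
Level 2: 8
Level 3: 4
Level 4: 2
Level 5: 1

The root is level 0 and the size-1 base case is level 5 (the tree spans levels 0 through 5, i.e. 6 levels counting the root), so the depth is the number of divisions: log_2(32) = 5

The recursion tree depth is log_2(32) = 5. At each level, the problem size is divided by 2, so it takes 5 divisions to reduce to a base case of size 1. The algorithm makes 4 recursive calls at each level.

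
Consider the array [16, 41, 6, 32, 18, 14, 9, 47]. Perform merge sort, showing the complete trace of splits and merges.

Merge sort trace:

Split: [16, 41, 6, 32, 18, 14, 9, 47] -> [16, 41, 6, 32] and [18, 14, 9, 47]
  Split: [16, 41, 6, 32] -> [16, 41] and [6, 32]
    Split: [16, 41] -> [16] and [41]
    Merge: [16] + [41] -> [16, 41]
    Split: [6, 32] -> [6] and [32]
    Merge: [6] + [32] -> [6, 32]
  Merge: [16, 41] + [6, 32] -> [6, 16, 32, 41]
  Split: [18, 14, 9, 47] -> [18, 14] and [9, 47]
    Split: [18, 14] -> [18] and [14]
    Merge: [18] + [14] -> [14, 18]
    Split: [9, 47] -> [9] and [47]
    Merge: [9] + [47] -> [9, 47]
  Merge: [14, 18] + [9, 47] -> [9, 14, 18, 47]
Merge: [6, 16, 32, 41] + [9, 14, 18, 47] -> [6, 9, 14, 16, 18, 32, 41, 47]

Final sorted array: [6, 9, 14, 16, 18, 32, 41, 47]

The merge sort proceeds by recursively splitting the array and merging sorted halves.
After all merges, the sorted array is [6, 9, 14, 16, 18, 32, 41, 47].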